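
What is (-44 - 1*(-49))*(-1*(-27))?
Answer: 135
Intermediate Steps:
(-44 - 1*(-49))*(-1*(-27)) = (-44 + 49)*27 = 5*27 = 135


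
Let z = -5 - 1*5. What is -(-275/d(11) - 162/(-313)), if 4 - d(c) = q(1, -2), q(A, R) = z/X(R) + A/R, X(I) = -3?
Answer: 515316/2191 ≈ 235.20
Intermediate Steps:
z = -10 (z = -5 - 5 = -10)
q(A, R) = 10/3 + A/R (q(A, R) = -10/(-3) + A/R = -10*(-⅓) + A/R = 10/3 + A/R)
d(c) = 7/6 (d(c) = 4 - (10/3 + 1/(-2)) = 4 - (10/3 + 1*(-½)) = 4 - (10/3 - ½) = 4 - 1*17/6 = 4 - 17/6 = 7/6)
-(-275/d(11) - 162/(-313)) = -(-275/7/6 - 162/(-313)) = -(-275*6/7 - 162*(-1/313)) = -(-1650/7 + 162/313) = -1*(-515316/2191) = 515316/2191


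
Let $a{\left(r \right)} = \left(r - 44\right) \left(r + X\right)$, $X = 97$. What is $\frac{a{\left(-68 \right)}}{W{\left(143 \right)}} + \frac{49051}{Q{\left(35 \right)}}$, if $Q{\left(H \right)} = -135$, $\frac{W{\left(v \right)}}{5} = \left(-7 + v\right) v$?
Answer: $- \frac{119253943}{328185} \approx -363.37$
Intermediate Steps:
$W{\left(v \right)} = 5 v \left(-7 + v\right)$ ($W{\left(v \right)} = 5 \left(-7 + v\right) v = 5 v \left(-7 + v\right)$)
$a{\left(r \right)} = \left(-44 + r\right) \left(97 + r\right)$ ($a{\left(r \right)} = \left(r - 44\right) \left(r + 97\right) = \left(-44 + r\right) \left(97 + r\right)$)
$\frac{a{\left(-68 \right)}}{W{\left(143 \right)}} + \frac{49051}{Q{\left(35 \right)}} = \frac{-4268 + \left(-68\right)^{2} + 53 \left(-68\right)}{5 \cdot 143 \left(-7 + 143\right)} + \frac{49051}{-135} = \frac{-4268 + 4624 - 3604}{5 \cdot 143 \cdot 136} + 49051 \left(- \frac{1}{135}\right) = - \frac{3248}{97240} - \frac{49051}{135} = \left(-3248\right) \frac{1}{97240} - \frac{49051}{135} = - \frac{406}{12155} - \frac{49051}{135} = - \frac{119253943}{328185}$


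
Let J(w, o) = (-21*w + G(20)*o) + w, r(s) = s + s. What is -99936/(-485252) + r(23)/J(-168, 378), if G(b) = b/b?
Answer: 49485295/226733997 ≈ 0.21825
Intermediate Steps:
r(s) = 2*s
G(b) = 1
J(w, o) = o - 20*w (J(w, o) = (-21*w + 1*o) + w = (-21*w + o) + w = (o - 21*w) + w = o - 20*w)
-99936/(-485252) + r(23)/J(-168, 378) = -99936/(-485252) + (2*23)/(378 - 20*(-168)) = -99936*(-1/485252) + 46/(378 + 3360) = 24984/121313 + 46/3738 = 24984/121313 + 46*(1/3738) = 24984/121313 + 23/1869 = 49485295/226733997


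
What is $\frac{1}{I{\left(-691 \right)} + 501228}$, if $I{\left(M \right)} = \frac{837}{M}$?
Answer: $\frac{691}{346347711} \approx 1.9951 \cdot 10^{-6}$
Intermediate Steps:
$\frac{1}{I{\left(-691 \right)} + 501228} = \frac{1}{\frac{837}{-691} + 501228} = \frac{1}{837 \left(- \frac{1}{691}\right) + 501228} = \frac{1}{- \frac{837}{691} + 501228} = \frac{1}{\frac{346347711}{691}} = \frac{691}{346347711}$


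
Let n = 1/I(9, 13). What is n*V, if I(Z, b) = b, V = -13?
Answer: -1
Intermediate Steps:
n = 1/13 ≈ 0.076923
n*V = (1/13)*(-13) = -1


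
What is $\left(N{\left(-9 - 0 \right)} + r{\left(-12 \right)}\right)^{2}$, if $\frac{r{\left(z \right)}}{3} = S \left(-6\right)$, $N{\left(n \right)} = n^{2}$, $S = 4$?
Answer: $81$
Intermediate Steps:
$r{\left(z \right)} = -72$ ($r{\left(z \right)} = 3 \cdot 4 \left(-6\right) = 3 \left(-24\right) = -72$)
$\left(N{\left(-9 - 0 \right)} + r{\left(-12 \right)}\right)^{2} = \left(\left(-9 - 0\right)^{2} - 72\right)^{2} = \left(\left(-9 + 0\right)^{2} - 72\right)^{2} = \left(\left(-9\right)^{2} - 72\right)^{2} = \left(81 - 72\right)^{2} = 9^{2} = 81$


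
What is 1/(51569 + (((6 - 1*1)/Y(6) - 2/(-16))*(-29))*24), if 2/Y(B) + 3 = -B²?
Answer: 1/119342 ≈ 8.3793e-6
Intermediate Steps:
Y(B) = 2/(-3 - B²)
1/(51569 + (((6 - 1*1)/Y(6) - 2/(-16))*(-29))*24) = 1/(51569 + (((6 - 1*1)/((-2/(3 + 6²))) - 2/(-16))*(-29))*24) = 1/(51569 + (((6 - 1)/((-2/(3 + 36))) - 2*(-1/16))*(-29))*24) = 1/(51569 + ((5/((-2/39)) + ⅛)*(-29))*24) = 1/(51569 + ((5/((-2*1/39)) + ⅛)*(-29))*24) = 1/(51569 + ((5/(-2/39) + ⅛)*(-29))*24) = 1/(51569 + ((5*(-39/2) + ⅛)*(-29))*24) = 1/(51569 + ((-195/2 + ⅛)*(-29))*24) = 1/(51569 - 779/8*(-29)*24) = 1/(51569 + (22591/8)*24) = 1/(51569 + 67773) = 1/119342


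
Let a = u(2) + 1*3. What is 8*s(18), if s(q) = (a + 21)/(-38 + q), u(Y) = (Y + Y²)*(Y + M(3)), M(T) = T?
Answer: -108/5 ≈ -21.600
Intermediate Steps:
u(Y) = (3 + Y)*(Y + Y²) (u(Y) = (Y + Y²)*(Y + 3) = (Y + Y²)*(3 + Y) = (3 + Y)*(Y + Y²))
a = 33 (a = 2*(3 + 2² + 4*2) + 1*3 = 2*(3 + 4 + 8) + 3 = 2*15 + 3 = 30 + 3 = 33)
s(q) = 54/(-38 + q) (s(q) = (33 + 21)/(-38 + q) = 54/(-38 + q))
8*s(18) = 8*(54/(-38 + 18)) = 8*(54/(-20)) = 8*(54*(-1/20)) = 8*(-27/10) = -108/5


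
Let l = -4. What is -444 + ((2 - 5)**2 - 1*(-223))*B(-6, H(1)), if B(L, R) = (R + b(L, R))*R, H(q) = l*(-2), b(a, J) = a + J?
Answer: 18116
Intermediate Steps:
b(a, J) = J + a
H(q) = 8 (H(q) = -4*(-2) = 8)
B(L, R) = R*(L + 2*R) (B(L, R) = (R + (R + L))*R = (R + (L + R))*R = (L + 2*R)*R = R*(L + 2*R))
-444 + ((2 - 5)**2 - 1*(-223))*B(-6, H(1)) = -444 + ((2 - 5)**2 - 1*(-223))*(8*(-6 + 2*8)) = -444 + ((-3)**2 + 223)*(8*(-6 + 16)) = -444 + (9 + 223)*(8*10) = -444 + 232*80 = -444 + 18560 = 18116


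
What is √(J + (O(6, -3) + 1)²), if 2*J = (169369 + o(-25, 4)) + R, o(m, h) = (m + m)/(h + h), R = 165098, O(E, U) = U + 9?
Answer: √2676470/4 ≈ 409.00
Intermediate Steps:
O(E, U) = 9 + U
o(m, h) = m/h (o(m, h) = (2*m)/((2*h)) = (2*m)*(1/(2*h)) = m/h)
J = 1337843/8 (J = ((169369 - 25/4) + 165098)/2 = (677451/4 + 165098)/2 = (½)*(1337843/4) = 1337843/8 ≈ 1.6723e+5)
√(J + (O(6, -3) + 1)²) = √(1337843/8 + ((9 - 3) + 1)²) = √(1337843/8 + (6 + 1)²) = √(1337843/8 + 7²) = √(1337843/8 + 49) = √(1338235/8) = √2676470/4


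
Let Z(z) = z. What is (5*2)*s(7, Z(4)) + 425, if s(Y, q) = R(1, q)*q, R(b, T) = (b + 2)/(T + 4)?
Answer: 440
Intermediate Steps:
R(b, T) = (2 + b)/(4 + T)
s(Y, q) = 3*q/(4 + q) (s(Y, q) = ((2 + 1)/(4 + q))*q = (3/(4 + q))*q = 3*q/(4 + q))
(5*2)*s(7, Z(4)) + 425 = (5*2)*(3*4/(4 + 4)) + 425 = 10*(3*4/8) + 425 = 10*(3*4*(⅛)) + 425 = 10*(3/2) + 425 = 15 + 425 = 440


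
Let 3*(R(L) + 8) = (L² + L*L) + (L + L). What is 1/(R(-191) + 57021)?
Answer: 3/243619 ≈ 1.2314e-5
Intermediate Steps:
R(L) = -8 + 2*L/3 + 2*L²/3 (R(L) = -8 + ((L² + L*L) + (L + L))/3 = -8 + ((L² + L²) + 2*L)/3 = -8 + (2*L² + 2*L)/3 = -8 + (2*L + 2*L²)/3 = -8 + (2*L/3 + 2*L²/3) = -8 + 2*L/3 + 2*L²/3)
1/(R(-191) + 57021) = 1/((-8 + (⅔)*(-191) + (⅔)*(-191)²) + 57021) = 1/((-8 - 382/3 + (⅔)*36481) + 57021) = 1/((-8 - 382/3 + 72962/3) + 57021) = 1/(72556/3 + 57021) = 1/(243619/3) = 3/243619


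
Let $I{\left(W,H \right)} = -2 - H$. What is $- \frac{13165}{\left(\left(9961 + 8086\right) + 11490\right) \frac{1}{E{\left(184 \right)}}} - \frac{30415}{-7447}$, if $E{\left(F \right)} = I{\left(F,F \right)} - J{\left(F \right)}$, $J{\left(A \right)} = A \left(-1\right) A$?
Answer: $- \frac{300009107545}{19996549} \approx -15003.0$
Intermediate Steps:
$J{\left(A \right)} = - A^{2}$ ($J{\left(A \right)} = - A A = - A^{2}$)
$E{\left(F \right)} = -2 + F^{2} - F$ ($E{\left(F \right)} = \left(-2 - F\right) - - F^{2} = \left(-2 - F\right) + F^{2} = -2 + F^{2} - F$)
$- \frac{13165}{\left(\left(9961 + 8086\right) + 11490\right) \frac{1}{E{\left(184 \right)}}} - \frac{30415}{-7447} = - \frac{13165}{\left(\left(9961 + 8086\right) + 11490\right) \frac{1}{-2 + 184^{2} - 184}} - \frac{30415}{-7447} = - \frac{13165}{\left(18047 + 11490\right) \frac{1}{-2 + 33856 - 184}} - - \frac{2765}{677} = - \frac{13165}{29537 \cdot \frac{1}{33670}} + \frac{2765}{677} = - \frac{13165}{\frac{29537}{33670}} + \frac{2765}{677} = \left(-13165\right) \frac{33670}{29537} + \frac{2765}{677} = - \frac{443265550}{29537} + \frac{2765}{677} = - \frac{300009107545}{19996549}$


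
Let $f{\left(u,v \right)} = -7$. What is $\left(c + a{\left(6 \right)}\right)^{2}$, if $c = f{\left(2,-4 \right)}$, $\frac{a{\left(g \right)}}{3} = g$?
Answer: $121$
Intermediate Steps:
$a{\left(g \right)} = 3 g$
$c = -7$
$\left(c + a{\left(6 \right)}\right)^{2} = \left(-7 + 3 \cdot 6\right)^{2} = \left(-7 + 18\right)^{2} = 11^{2} = 121$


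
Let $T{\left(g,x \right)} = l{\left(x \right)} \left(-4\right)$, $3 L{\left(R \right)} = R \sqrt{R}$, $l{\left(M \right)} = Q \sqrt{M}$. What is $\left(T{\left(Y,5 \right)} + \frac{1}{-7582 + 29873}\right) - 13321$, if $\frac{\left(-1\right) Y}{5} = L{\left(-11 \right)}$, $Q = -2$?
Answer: $- \frac{296938410}{22291} + 8 \sqrt{5} \approx -13303.0$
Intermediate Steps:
$l{\left(M \right)} = - 2 \sqrt{M}$
$L{\left(R \right)} = \frac{R^{\frac{3}{2}}}{3}$ ($L{\left(R \right)} = \frac{R \sqrt{R}}{3} = \frac{R^{\frac{3}{2}}}{3}$)
$Y = \frac{55 i \sqrt{11}}{3}$ ($Y = - 5 \frac{\left(-11\right)^{\frac{3}{2}}}{3} = - 5 \frac{\left(-11\right) i \sqrt{11}}{3} = - 5 \left(- \frac{11 i \sqrt{11}}{3}\right) = \frac{55 i \sqrt{11}}{3} \approx 60.805 i$)
$T{\left(g,x \right)} = 8 \sqrt{x}$ ($T{\left(g,x \right)} = - 2 \sqrt{x} \left(-4\right) = 8 \sqrt{x}$)
$\left(T{\left(Y,5 \right)} + \frac{1}{-7582 + 29873}\right) - 13321 = \left(8 \sqrt{5} + \frac{1}{-7582 + 29873}\right) - 13321 = \left(8 \sqrt{5} + \frac{1}{22291}\right) - 13321 = \left(\frac{1}{22291} + 8 \sqrt{5}\right) - 13321 = - \frac{296938410}{22291} + 8 \sqrt{5}$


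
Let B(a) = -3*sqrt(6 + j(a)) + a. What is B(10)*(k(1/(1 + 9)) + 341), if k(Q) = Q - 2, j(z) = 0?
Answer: 3391 - 10173*sqrt(6)/10 ≈ 899.13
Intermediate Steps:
k(Q) = -2 + Q
B(a) = a - 3*sqrt(6) (B(a) = -3*sqrt(6 + 0) + a = -3*sqrt(6) + a = a - 3*sqrt(6))
B(10)*(k(1/(1 + 9)) + 341) = (10 - 3*sqrt(6))*((-2 + 1/(1 + 9)) + 341) = (10 - 3*sqrt(6))*((-2 + 1/10) + 341) = (10 - 3*sqrt(6))*(-19/10 + 341) = (10 - 3*sqrt(6))*(3391/10) = 3391 - 10173*sqrt(6)/10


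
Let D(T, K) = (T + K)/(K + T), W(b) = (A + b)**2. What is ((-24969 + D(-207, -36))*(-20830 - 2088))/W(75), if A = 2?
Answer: 81745232/847 ≈ 96512.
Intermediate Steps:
W(b) = (2 + b)**2
D(T, K) = 1 (D(T, K) = (K + T)/(K + T) = 1)
((-24969 + D(-207, -36))*(-20830 - 2088))/W(75) = ((-24969 + 1)*(-20830 - 2088))/((2 + 75)**2) = (-24968*(-22918))/(77**2) = 572216624/5929 = 572216624*(1/5929) = 81745232/847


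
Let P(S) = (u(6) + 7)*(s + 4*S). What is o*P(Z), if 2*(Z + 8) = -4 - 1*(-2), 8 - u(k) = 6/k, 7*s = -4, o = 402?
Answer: -205824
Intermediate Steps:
s = -4/7 (s = (1/7)*(-4) = -4/7 ≈ -0.57143)
u(k) = 8 - 6/k
Z = -9 (Z = -8 + (-4 - 1*(-2))/2 = -8 + (-4 + 2)/2 = -8 + (1/2)*(-2) = -8 - 1 = -9)
P(S) = -8 + 56*S (P(S) = ((8 - 6/6) + 7)*(-4/7 + 4*S) = ((8 - 6*1/6) + 7)*(-4/7 + 4*S) = ((8 - 1) + 7)*(-4/7 + 4*S) = (7 + 7)*(-4/7 + 4*S) = 14*(-4/7 + 4*S) = -8 + 56*S)
o*P(Z) = 402*(-8 + 56*(-9)) = 402*(-8 - 504) = 402*(-512) = -205824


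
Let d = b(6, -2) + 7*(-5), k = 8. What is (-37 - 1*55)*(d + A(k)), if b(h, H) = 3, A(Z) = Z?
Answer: 2208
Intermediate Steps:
d = -32 (d = 3 + 7*(-5) = 3 - 35 = -32)
(-37 - 1*55)*(d + A(k)) = (-37 - 1*55)*(-32 + 8) = (-37 - 55)*(-24) = -92*(-24) = 2208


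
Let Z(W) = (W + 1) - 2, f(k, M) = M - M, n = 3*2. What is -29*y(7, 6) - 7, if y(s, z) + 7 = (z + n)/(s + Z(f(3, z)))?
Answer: 138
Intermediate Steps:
n = 6
f(k, M) = 0
Z(W) = -1 + W (Z(W) = (1 + W) - 2 = -1 + W)
y(s, z) = -7 + (6 + z)/(-1 + s) (y(s, z) = -7 + (z + 6)/(s + (-1 + 0)) = -7 + (6 + z)/(s - 1) = -7 + (6 + z)/(-1 + s))
-29*y(7, 6) - 7 = -29*(13 + 6 - 7*7)/(-1 + 7) - 7 = -29*(13 + 6 - 49)/6 - 7 = -29*(-30)/6 - 7 = -29*(-5) - 7 = 145 - 7 = 138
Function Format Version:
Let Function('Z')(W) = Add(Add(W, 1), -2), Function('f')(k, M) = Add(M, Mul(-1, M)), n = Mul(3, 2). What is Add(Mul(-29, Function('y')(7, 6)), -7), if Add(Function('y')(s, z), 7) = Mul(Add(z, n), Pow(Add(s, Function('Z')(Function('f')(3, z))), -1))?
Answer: 138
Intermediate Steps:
n = 6
Function('f')(k, M) = 0
Function('Z')(W) = Add(-1, W) (Function('Z')(W) = Add(Add(1, W), -2) = Add(-1, W))
Function('y')(s, z) = Add(-7, Mul(Pow(Add(-1, s), -1), Add(6, z))) (Function('y')(s, z) = Add(-7, Mul(Add(z, 6), Pow(Add(s, Add(-1, 0)), -1))) = Add(-7, Mul(Add(6, z), Pow(Add(s, -1), -1))) = Add(-7, Mul(Add(6, z), Pow(Add(-1, s), -1))) = Add(-7, Mul(Pow(Add(-1, s), -1), Add(6, z))))
Add(Mul(-29, Function('y')(7, 6)), -7) = Add(Mul(-29, Mul(Pow(Add(-1, 7), -1), Add(13, 6, Mul(-7, 7)))), -7) = Add(Mul(-29, Mul(Pow(6, -1), Add(13, 6, -49))), -7) = Add(Mul(-29, Mul(Rational(1, 6), -30)), -7) = Add(Mul(-29, -5), -7) = Add(145, -7) = 138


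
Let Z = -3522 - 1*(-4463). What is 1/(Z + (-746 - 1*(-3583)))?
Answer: 1/3778 ≈ 0.00026469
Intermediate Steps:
Z = 941 (Z = -3522 + 4463 = 941)
1/(Z + (-746 - 1*(-3583))) = 1/(941 + (-746 - 1*(-3583))) = 1/(941 + (-746 + 3583)) = 1/(941 + 2837) = 1/3778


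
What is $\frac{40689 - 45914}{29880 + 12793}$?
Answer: $- \frac{5225}{42673} \approx -0.12244$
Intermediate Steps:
$\frac{40689 - 45914}{29880 + 12793} = - \frac{5225}{42673}$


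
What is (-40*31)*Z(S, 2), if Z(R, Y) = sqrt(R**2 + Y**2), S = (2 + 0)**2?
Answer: -2480*sqrt(5) ≈ -5545.4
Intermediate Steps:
S = 4 (S = 2**2 = 4)
(-40*31)*Z(S, 2) = (-40*31)*sqrt(4**2 + 2**2) = -1240*sqrt(16 + 4) = -2480*sqrt(5)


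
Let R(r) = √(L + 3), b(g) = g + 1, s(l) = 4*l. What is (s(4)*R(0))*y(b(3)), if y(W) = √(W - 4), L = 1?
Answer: 0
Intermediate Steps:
b(g) = 1 + g
y(W) = √(-4 + W)
R(r) = 2 (R(r) = √(1 + 3) = √4 = 2)
(s(4)*R(0))*y(b(3)) = ((4*4)*2)*√(-4 + (1 + 3)) = (16*2)*√(-4 + 4) = 32*√0 = 32*0 = 0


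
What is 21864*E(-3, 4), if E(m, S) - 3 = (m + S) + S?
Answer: 174912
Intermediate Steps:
E(m, S) = 3 + m + 2*S (E(m, S) = 3 + ((m + S) + S) = 3 + ((S + m) + S) = 3 + (m + 2*S) = 3 + m + 2*S)
21864*E(-3, 4) = 21864*(3 - 3 + 2*4) = 21864*(3 - 3 + 8) = 21864*8 = 174912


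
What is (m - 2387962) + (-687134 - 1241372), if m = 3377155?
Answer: -939313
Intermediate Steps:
(m - 2387962) + (-687134 - 1241372) = (3377155 - 2387962) + (-687134 - 1241372) = 989193 - 1928506 = -939313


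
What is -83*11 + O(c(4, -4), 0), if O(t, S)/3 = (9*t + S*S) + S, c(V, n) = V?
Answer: -805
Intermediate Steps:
O(t, S) = 3*S + 3*S**2 + 27*t (O(t, S) = 3*((9*t + S*S) + S) = 3*((9*t + S**2) + S) = 3*((S**2 + 9*t) + S) = 3*(S + S**2 + 9*t) = 3*S + 3*S**2 + 27*t)
-83*11 + O(c(4, -4), 0) = -83*11 + (3*0 + 3*0**2 + 27*4) = -913 + (0 + 3*0 + 108) = -913 + (0 + 0 + 108) = -913 + 108 = -805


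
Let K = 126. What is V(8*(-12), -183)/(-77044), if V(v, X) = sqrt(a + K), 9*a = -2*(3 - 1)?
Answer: -sqrt(1130)/231132 ≈ -0.00014544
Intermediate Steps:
a = -4/9 (a = (-2*(3 - 1))/9 = (-2*2)/9 = (1/9)*(-4) = -4/9 ≈ -0.44444)
V(v, X) = sqrt(1130)/3 (V(v, X) = sqrt(-4/9 + 126) = sqrt(1130/9) = sqrt(1130)/3)
V(8*(-12), -183)/(-77044) = (sqrt(1130)/3)/(-77044) = (sqrt(1130)/3)*(-1/77044) = -sqrt(1130)/231132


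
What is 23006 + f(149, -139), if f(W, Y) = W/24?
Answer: 552293/24 ≈ 23012.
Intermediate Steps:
f(W, Y) = W/24 (f(W, Y) = W*(1/24) = W/24)
23006 + f(149, -139) = 23006 + (1/24)*149 = 23006 + 149/24 = 552293/24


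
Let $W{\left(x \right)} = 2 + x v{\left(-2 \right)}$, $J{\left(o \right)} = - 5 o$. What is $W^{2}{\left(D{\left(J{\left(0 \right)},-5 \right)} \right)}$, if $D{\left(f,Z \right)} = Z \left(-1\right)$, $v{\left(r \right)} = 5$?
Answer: $729$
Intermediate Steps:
$D{\left(f,Z \right)} = - Z$
$W{\left(x \right)} = 2 + 5 x$ ($W{\left(x \right)} = 2 + x 5 = 2 + 5 x$)
$W^{2}{\left(D{\left(J{\left(0 \right)},-5 \right)} \right)} = \left(2 + 5 \left(\left(-1\right) \left(-5\right)\right)\right)^{2} = \left(2 + 5 \cdot 5\right)^{2} = \left(2 + 25\right)^{2} = 27^{2} = 729$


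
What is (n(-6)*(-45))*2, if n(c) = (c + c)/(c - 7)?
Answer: -1080/13 ≈ -83.077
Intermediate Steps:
n(c) = 2*c/(-7 + c) (n(c) = (2*c)/(-7 + c) = 2*c/(-7 + c))
(n(-6)*(-45))*2 = ((2*(-6)/(-7 - 6))*(-45))*2 = ((2*(-6)/(-13))*(-45))*2 = ((2*(-6)*(-1/13))*(-45))*2 = ((12/13)*(-45))*2 = -540/13*2 = -1080/13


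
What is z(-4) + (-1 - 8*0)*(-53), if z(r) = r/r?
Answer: 54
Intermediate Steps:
z(r) = 1
z(-4) + (-1 - 8*0)*(-53) = 1 + (-1 - 8*0)*(-53) = 1 + (-1 + 0)*(-53) = 1 - 1*(-53) = 1 + 53 = 54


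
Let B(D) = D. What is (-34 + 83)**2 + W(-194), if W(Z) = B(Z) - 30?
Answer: 2177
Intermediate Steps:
W(Z) = -30 + Z (W(Z) = Z - 30 = -30 + Z)
(-34 + 83)**2 + W(-194) = (-34 + 83)**2 + (-30 - 194) = 49**2 - 224 = 2401 - 224 = 2177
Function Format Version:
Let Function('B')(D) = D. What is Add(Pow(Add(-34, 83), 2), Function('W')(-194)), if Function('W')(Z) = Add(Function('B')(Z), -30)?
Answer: 2177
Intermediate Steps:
Function('W')(Z) = Add(-30, Z) (Function('W')(Z) = Add(Z, -30) = Add(-30, Z))
Add(Pow(Add(-34, 83), 2), Function('W')(-194)) = Add(Pow(Add(-34, 83), 2), Add(-30, -194)) = Add(Pow(49, 2), -224) = Add(2401, -224) = 2177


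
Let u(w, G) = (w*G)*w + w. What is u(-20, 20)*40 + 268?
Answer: 319468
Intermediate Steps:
u(w, G) = w + G*w² (u(w, G) = (G*w)*w + w = G*w² + w = w + G*w²)
u(-20, 20)*40 + 268 = -20*(1 + 20*(-20))*40 + 268 = -20*(1 - 400)*40 + 268 = -20*(-399)*40 + 268 = 7980*40 + 268 = 319200 + 268 = 319468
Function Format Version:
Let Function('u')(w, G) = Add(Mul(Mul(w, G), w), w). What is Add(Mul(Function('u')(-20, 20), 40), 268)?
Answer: 319468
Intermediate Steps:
Function('u')(w, G) = Add(w, Mul(G, Pow(w, 2))) (Function('u')(w, G) = Add(Mul(Mul(G, w), w), w) = Add(Mul(G, Pow(w, 2)), w) = Add(w, Mul(G, Pow(w, 2))))
Add(Mul(Function('u')(-20, 20), 40), 268) = Add(Mul(Mul(-20, Add(1, Mul(20, -20))), 40), 268) = Add(Mul(Mul(-20, Add(1, -400)), 40), 268) = Add(Mul(Mul(-20, -399), 40), 268) = Add(Mul(7980, 40), 268) = Add(319200, 268) = 319468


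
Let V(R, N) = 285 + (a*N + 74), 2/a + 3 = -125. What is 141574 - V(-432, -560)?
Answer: 564825/4 ≈ 1.4121e+5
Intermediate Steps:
a = -1/64 (a = 2/(-3 - 125) = 2/(-128) = 2*(-1/128) = -1/64 ≈ -0.015625)
V(R, N) = 359 - N/64 (V(R, N) = 285 + (-N/64 + 74) = 285 + (74 - N/64) = 359 - N/64)
141574 - V(-432, -560) = 141574 - (359 - 1/64*(-560)) = 141574 - (359 + 35/4) = 141574 - 1*1471/4 = 141574 - 1471/4 = 564825/4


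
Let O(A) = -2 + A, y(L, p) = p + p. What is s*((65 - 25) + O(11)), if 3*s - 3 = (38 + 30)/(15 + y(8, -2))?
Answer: 4949/33 ≈ 149.97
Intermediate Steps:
y(L, p) = 2*p
s = 101/33 (s = 1 + ((38 + 30)/(15 + 2*(-2)))/3 = 1 + (68/(15 - 4))/3 = 1 + (68/11)/3 = 1 + (68*(1/11))/3 = 1 + (1/3)*(68/11) = 1 + 68/33 = 101/33 ≈ 3.0606)
s*((65 - 25) + O(11)) = 101*((65 - 25) + (-2 + 11))/33 = 101*(40 + 9)/33 = (101/33)*49 = 4949/33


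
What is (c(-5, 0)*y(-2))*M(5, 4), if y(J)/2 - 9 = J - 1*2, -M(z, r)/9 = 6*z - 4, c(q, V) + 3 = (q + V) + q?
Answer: 30420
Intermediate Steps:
c(q, V) = -3 + V + 2*q (c(q, V) = -3 + ((q + V) + q) = -3 + ((V + q) + q) = -3 + (V + 2*q) = -3 + V + 2*q)
M(z, r) = 36 - 54*z (M(z, r) = -9*(6*z - 4) = -9*(-4 + 6*z) = 36 - 54*z)
y(J) = 14 + 2*J (y(J) = 18 + 2*(J - 1*2) = 18 + 2*(J - 2) = 18 + 2*(-2 + J) = 18 + (-4 + 2*J) = 14 + 2*J)
(c(-5, 0)*y(-2))*M(5, 4) = ((-3 + 0 + 2*(-5))*(14 + 2*(-2)))*(36 - 54*5) = ((-3 + 0 - 10)*(14 - 4))*(36 - 270) = -13*10*(-234) = -130*(-234) = 30420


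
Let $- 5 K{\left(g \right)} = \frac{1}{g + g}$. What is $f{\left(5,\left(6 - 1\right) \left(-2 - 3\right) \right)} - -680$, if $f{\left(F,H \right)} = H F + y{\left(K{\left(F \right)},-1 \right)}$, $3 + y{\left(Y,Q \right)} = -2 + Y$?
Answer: $\frac{27499}{50} \approx 549.98$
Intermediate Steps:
$K{\left(g \right)} = - \frac{1}{10 g}$ ($K{\left(g \right)} = - \frac{1}{5 \left(g + g\right)} = - \frac{1}{5 \cdot 2 g} = - \frac{\frac{1}{2} \frac{1}{g}}{5} = - \frac{1}{10 g}$)
$y{\left(Y,Q \right)} = -5 + Y$ ($y{\left(Y,Q \right)} = -3 + \left(-2 + Y\right) = -5 + Y$)
$f{\left(F,H \right)} = -5 - \frac{1}{10 F} + F H$ ($f{\left(F,H \right)} = H F - \left(5 + \frac{1}{10 F}\right) = F H - \left(5 + \frac{1}{10 F}\right) = -5 - \frac{1}{10 F} + F H$)
$f{\left(5,\left(6 - 1\right) \left(-2 - 3\right) \right)} - -680 = \left(-5 - \frac{1}{10 \cdot 5} + 5 \left(6 - 1\right) \left(-2 - 3\right)\right) - -680 = \left(-5 - \frac{1}{50} + 5 \cdot 5 \left(-5\right)\right) + 680 = \left(-5 - \frac{1}{50} + 5 \left(-25\right)\right) + 680 = \left(-5 - \frac{1}{50} - 125\right) + 680 = - \frac{6501}{50} + 680 = \frac{27499}{50}$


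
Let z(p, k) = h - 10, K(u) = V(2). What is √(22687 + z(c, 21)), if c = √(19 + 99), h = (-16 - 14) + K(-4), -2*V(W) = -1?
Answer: √90590/2 ≈ 150.49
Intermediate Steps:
V(W) = ½ (V(W) = -½*(-1) = ½)
K(u) = ½
h = -59/2 (h = (-16 - 14) + ½ = -30 + ½ = -59/2 ≈ -29.500)
c = √118 ≈ 10.863
z(p, k) = -79/2 (z(p, k) = -59/2 - 10 = -79/2)
√(22687 + z(c, 21)) = √(22687 - 79/2) = √(45295/2) = √90590/2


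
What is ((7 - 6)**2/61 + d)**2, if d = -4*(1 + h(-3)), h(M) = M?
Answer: 239121/3721 ≈ 64.263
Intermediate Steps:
d = 8 (d = -4*(1 - 3) = -4*(-2) = 8)
((7 - 6)**2/61 + d)**2 = ((7 - 6)**2/61 + 8)**2 = (1**2*(1/61) + 8)**2 = (1*(1/61) + 8)**2 = (1/61 + 8)**2 = (489/61)**2 = 239121/3721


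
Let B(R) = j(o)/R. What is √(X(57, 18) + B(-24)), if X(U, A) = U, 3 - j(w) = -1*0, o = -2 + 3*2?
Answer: √910/4 ≈ 7.5415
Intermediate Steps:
o = 4 (o = -2 + 6 = 4)
j(w) = 3 (j(w) = 3 - (-1)*0 = 3 - 1*0 = 3 + 0 = 3)
B(R) = 3/R
√(X(57, 18) + B(-24)) = √(57 + 3/(-24)) = √(57 + 3*(-1/24)) = √(57 - ⅛) = √(455/8) = √910/4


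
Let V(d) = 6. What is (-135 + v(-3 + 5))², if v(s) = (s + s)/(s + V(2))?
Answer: 72361/4 ≈ 18090.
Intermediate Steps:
v(s) = 2*s/(6 + s) (v(s) = (s + s)/(s + 6) = (2*s)/(6 + s) = 2*s/(6 + s))
(-135 + v(-3 + 5))² = (-135 + 2*(-3 + 5)/(6 + (-3 + 5)))² = (-135 + 2*2/(6 + 2))² = (-135 + 2*2/8)² = (-135 + 2*2*(⅛))² = (-135 + ½)² = (-269/2)² = 72361/4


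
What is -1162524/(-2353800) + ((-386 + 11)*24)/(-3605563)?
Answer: 351061476751/707231182450 ≈ 0.49639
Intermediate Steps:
-1162524/(-2353800) + ((-386 + 11)*24)/(-3605563) = -1162524*(-1/2353800) - 375*24*(-1/3605563) = 96877/196150 - 9000*(-1/3605563) = 96877/196150 + 9000/3605563 = 351061476751/707231182450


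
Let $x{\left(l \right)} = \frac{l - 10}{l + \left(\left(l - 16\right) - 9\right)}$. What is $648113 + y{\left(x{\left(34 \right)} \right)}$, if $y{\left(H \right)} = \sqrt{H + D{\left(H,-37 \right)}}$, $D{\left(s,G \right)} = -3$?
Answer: $648113 + \frac{i \sqrt{4515}}{43} \approx 6.4811 \cdot 10^{5} + 1.5626 i$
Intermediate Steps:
$x{\left(l \right)} = \frac{-10 + l}{-25 + 2 l}$ ($x{\left(l \right)} = \frac{-10 + l}{l + \left(\left(-16 + l\right) - 9\right)} = \frac{-10 + l}{l + \left(-25 + l\right)} = \frac{-10 + l}{-25 + 2 l}$)
$y{\left(H \right)} = \sqrt{-3 + H}$ ($y{\left(H \right)} = \sqrt{H - 3} = \sqrt{-3 + H}$)
$648113 + y{\left(x{\left(34 \right)} \right)} = 648113 + \sqrt{-3 + \frac{-10 + 34}{-25 + 2 \cdot 34}} = 648113 + \sqrt{-3 + \frac{1}{-25 + 68} \cdot 24} = 648113 + \sqrt{-3 + \frac{1}{43} \cdot 24} = 648113 + \sqrt{-3 + \frac{24}{43}} = 648113 + \sqrt{- \frac{105}{43}} = 648113 + \frac{i \sqrt{4515}}{43}$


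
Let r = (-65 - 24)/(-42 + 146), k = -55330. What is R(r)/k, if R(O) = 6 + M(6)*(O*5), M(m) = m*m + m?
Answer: 9033/2877160 ≈ 0.0031396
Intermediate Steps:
M(m) = m + m² (M(m) = m² + m = m + m²)
r = -89/104 ≈ -0.85577
R(O) = 6 + 210*O (R(O) = 6 + (6*(1 + 6))*(O*5) = 6 + (6*7)*(5*O) = 6 + 42*(5*O) = 6 + 210*O)
R(r)/k = (6 + 210*(-89/104))/(-55330) = (6 - 9345/52)*(-1/55330) = -9033/52*(-1/55330) = 9033/2877160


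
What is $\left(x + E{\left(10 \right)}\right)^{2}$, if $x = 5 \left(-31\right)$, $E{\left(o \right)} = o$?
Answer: $21025$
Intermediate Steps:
$x = -155$
$\left(x + E{\left(10 \right)}\right)^{2} = \left(-155 + 10\right)^{2} = \left(-145\right)^{2} = 21025$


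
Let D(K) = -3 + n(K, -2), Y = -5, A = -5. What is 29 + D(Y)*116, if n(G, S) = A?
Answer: -899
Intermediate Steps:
n(G, S) = -5
D(K) = -8 (D(K) = -3 - 5 = -8)
29 + D(Y)*116 = 29 - 8*116 = 29 - 928 = -899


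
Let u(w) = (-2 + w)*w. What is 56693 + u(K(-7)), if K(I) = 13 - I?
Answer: 57053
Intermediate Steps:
u(w) = w*(-2 + w)
56693 + u(K(-7)) = 56693 + (13 - 1*(-7))*(-2 + (13 - 1*(-7))) = 56693 + (13 + 7)*(-2 + (13 + 7)) = 56693 + 20*(-2 + 20) = 56693 + 20*18 = 56693 + 360 = 57053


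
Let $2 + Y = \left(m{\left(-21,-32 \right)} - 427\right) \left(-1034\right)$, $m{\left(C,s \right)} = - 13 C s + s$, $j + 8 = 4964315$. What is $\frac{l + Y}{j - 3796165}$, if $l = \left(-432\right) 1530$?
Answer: $\frac{4423334}{584071} \approx 7.5733$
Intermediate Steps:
$j = 4964307$ ($j = -8 + 4964315 = 4964307$)
$m{\left(C,s \right)} = s - 13 C s$ ($m{\left(C,s \right)} = - 13 C s + s = s - 13 C s$)
$l = -660960$
$Y = 9507628$ ($Y = -2 + \left(- 32 \left(1 - -273\right) - 427\right) \left(-1034\right) = -2 + \left(- 32 \left(1 + 273\right) - 427\right) \left(-1034\right) = -2 + \left(\left(-32\right) 274 - 427\right) \left(-1034\right) = -2 + \left(-8768 - 427\right) \left(-1034\right) = -2 - -9507630 = -2 + 9507630 = 9507628$)
$\frac{l + Y}{j - 3796165} = \frac{-660960 + 9507628}{4964307 - 3796165} = \frac{8846668}{1168142} = 8846668 \cdot \frac{1}{1168142} = \frac{4423334}{584071}$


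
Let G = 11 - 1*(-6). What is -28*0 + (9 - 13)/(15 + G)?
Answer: -⅛ ≈ -0.12500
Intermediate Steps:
G = 17 (G = 11 + 6 = 17)
-28*0 + (9 - 13)/(15 + G) = -28*0 + (9 - 13)/(15 + 17) = 0 - 4/32 = 0 - 4*1/32 = 0 - ⅛ = -⅛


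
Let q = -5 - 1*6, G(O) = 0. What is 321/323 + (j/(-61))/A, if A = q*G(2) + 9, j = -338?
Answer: 285403/177327 ≈ 1.6095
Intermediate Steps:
q = -11 (q = -5 - 6 = -11)
A = 9 (A = -11*0 + 9 = 0 + 9 = 9)
321/323 + (j/(-61))/A = 321/323 - 338/(-61)/9 = 321*(1/323) - 338*(-1/61)*(1/9) = 321/323 + (338/61)*(1/9) = 321/323 + 338/549 = 285403/177327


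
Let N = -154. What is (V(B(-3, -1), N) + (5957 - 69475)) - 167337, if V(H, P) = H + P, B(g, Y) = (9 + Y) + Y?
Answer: -231002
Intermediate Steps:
B(g, Y) = 9 + 2*Y
(V(B(-3, -1), N) + (5957 - 69475)) - 167337 = (((9 + 2*(-1)) - 154) + (5957 - 69475)) - 167337 = (((9 - 2) - 154) - 63518) - 167337 = ((7 - 154) - 63518) - 167337 = (-147 - 63518) - 167337 = -63665 - 167337 = -231002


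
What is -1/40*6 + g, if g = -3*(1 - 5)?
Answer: 237/20 ≈ 11.850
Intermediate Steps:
g = 12 (g = -3*(-4) = 12)
-1/40*6 + g = -1/40*6 + 12 = -3/20 + 12 = 237/20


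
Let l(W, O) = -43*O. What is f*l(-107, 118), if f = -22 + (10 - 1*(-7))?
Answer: 25370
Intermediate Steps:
f = -5 (f = -22 + (10 + 7) = -22 + 17 = -5)
f*l(-107, 118) = -(-215)*118 = -5*(-5074) = 25370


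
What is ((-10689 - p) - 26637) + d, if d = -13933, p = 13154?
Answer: -64413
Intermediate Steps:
((-10689 - p) - 26637) + d = ((-10689 - 1*13154) - 26637) - 13933 = ((-10689 - 13154) - 26637) - 13933 = (-23843 - 26637) - 13933 = -50480 - 13933 = -64413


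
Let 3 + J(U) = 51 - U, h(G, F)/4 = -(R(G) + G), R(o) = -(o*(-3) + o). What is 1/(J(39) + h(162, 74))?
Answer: -1/1935 ≈ -0.00051680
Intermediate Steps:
R(o) = 2*o (R(o) = -(-3*o + o) = -(-2)*o = 2*o)
h(G, F) = -12*G (h(G, F) = 4*(-(2*G + G)) = 4*(-3*G) = -12*G)
J(U) = 48 - U (J(U) = -3 + (51 - U) = 48 - U)
1/(J(39) + h(162, 74)) = 1/((48 - 1*39) - 12*162) = 1/((48 - 39) - 1944) = 1/(9 - 1944) = 1/(-1935) = -1/1935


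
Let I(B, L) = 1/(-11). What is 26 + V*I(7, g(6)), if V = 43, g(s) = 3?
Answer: 243/11 ≈ 22.091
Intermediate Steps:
I(B, L) = -1/11
26 + V*I(7, g(6)) = 26 + 43*(-1/11) = 26 - 43/11 = 243/11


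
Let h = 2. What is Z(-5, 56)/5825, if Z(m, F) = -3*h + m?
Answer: -11/5825 ≈ -0.0018884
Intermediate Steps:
Z(m, F) = -6 + m (Z(m, F) = -3*2 + m = -6 + m)
Z(-5, 56)/5825 = (-6 - 5)/5825 = -11*1/5825 = -11/5825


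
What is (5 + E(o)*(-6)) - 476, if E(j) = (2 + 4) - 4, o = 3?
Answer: -483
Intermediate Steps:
E(j) = 2 (E(j) = 6 - 4 = 2)
(5 + E(o)*(-6)) - 476 = (5 + 2*(-6)) - 476 = (5 - 12) - 476 = -7 - 476 = -483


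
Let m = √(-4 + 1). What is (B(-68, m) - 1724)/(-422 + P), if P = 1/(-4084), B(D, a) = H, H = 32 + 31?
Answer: 6783524/1723449 ≈ 3.9360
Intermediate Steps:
H = 63
m = I*√3 (m = √(-3) = I*√3 ≈ 1.732*I)
B(D, a) = 63
P = -1/4084 ≈ -0.00024486
(B(-68, m) - 1724)/(-422 + P) = (63 - 1724)/(-422 - 1/4084) = -1661/(-1723449/4084) = -1661*(-4084/1723449) = 6783524/1723449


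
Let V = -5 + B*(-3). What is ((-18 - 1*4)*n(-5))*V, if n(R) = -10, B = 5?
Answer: -4400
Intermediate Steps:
V = -20 (V = -5 + 5*(-3) = -5 - 15 = -20)
((-18 - 1*4)*n(-5))*V = ((-18 - 1*4)*(-10))*(-20) = ((-18 - 4)*(-10))*(-20) = -22*(-10)*(-20) = 220*(-20) = -4400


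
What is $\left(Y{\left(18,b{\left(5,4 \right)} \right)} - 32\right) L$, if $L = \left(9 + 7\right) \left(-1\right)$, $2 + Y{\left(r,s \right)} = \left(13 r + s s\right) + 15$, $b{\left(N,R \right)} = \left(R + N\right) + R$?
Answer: $-6144$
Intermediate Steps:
$b{\left(N,R \right)} = N + 2 R$ ($b{\left(N,R \right)} = \left(N + R\right) + R = N + 2 R$)
$Y{\left(r,s \right)} = 13 + s^{2} + 13 r$ ($Y{\left(r,s \right)} = -2 + \left(\left(13 r + s s\right) + 15\right) = -2 + \left(\left(13 r + s^{2}\right) + 15\right) = -2 + \left(\left(s^{2} + 13 r\right) + 15\right) = -2 + \left(15 + s^{2} + 13 r\right) = 13 + s^{2} + 13 r$)
$L = -16$ ($L = 16 \left(-1\right) = -16$)
$\left(Y{\left(18,b{\left(5,4 \right)} \right)} - 32\right) L = \left(\left(13 + \left(5 + 2 \cdot 4\right)^{2} + 13 \cdot 18\right) - 32\right) \left(-16\right) = \left(\left(13 + \left(5 + 8\right)^{2} + 234\right) - 32\right) \left(-16\right) = \left(\left(13 + 13^{2} + 234\right) - 32\right) \left(-16\right) = \left(\left(13 + 169 + 234\right) - 32\right) \left(-16\right) = \left(416 - 32\right) \left(-16\right) = 384 \left(-16\right) = -6144$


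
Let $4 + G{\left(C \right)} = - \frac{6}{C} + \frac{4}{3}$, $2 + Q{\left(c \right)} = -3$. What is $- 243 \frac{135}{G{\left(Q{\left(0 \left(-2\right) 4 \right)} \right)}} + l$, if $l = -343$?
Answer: $\frac{484529}{22} \approx 22024.0$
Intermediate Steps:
$Q{\left(c \right)} = -5$ ($Q{\left(c \right)} = -2 - 3 = -5$)
$G{\left(C \right)} = - \frac{8}{3} - \frac{6}{C}$ ($G{\left(C \right)} = -4 + \left(- \frac{6}{C} + \frac{4}{3}\right) = -4 + \left(\frac{4}{3} - \frac{6}{C}\right) = - \frac{8}{3} - \frac{6}{C}$)
$- 243 \frac{135}{G{\left(Q{\left(0 \left(-2\right) 4 \right)} \right)}} + l = - 243 \frac{135}{- \frac{8}{3} - \frac{6}{-5}} - 343 = - 243 \frac{135}{- \frac{8}{3} - - \frac{6}{5}} - 343 = - 243 \frac{135}{- \frac{8}{3} + \frac{6}{5}} - 343 = - 243 \frac{135}{- \frac{22}{15}} - 343 = - 243 \cdot 135 \left(- \frac{15}{22}\right) - 343 = \left(-243\right) \left(- \frac{2025}{22}\right) - 343 = \frac{492075}{22} - 343 = \frac{484529}{22}$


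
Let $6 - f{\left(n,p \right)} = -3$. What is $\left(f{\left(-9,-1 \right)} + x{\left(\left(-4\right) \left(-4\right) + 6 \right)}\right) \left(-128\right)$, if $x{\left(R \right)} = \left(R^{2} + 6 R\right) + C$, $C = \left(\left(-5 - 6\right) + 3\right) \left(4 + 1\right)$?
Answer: $-74880$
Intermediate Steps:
$C = -40$ ($C = \left(\left(-5 - 6\right) + 3\right) 5 = \left(-11 + 3\right) 5 = \left(-8\right) 5 = -40$)
$f{\left(n,p \right)} = 9$ ($f{\left(n,p \right)} = 6 - -3 = 6 + 3 = 9$)
$x{\left(R \right)} = -40 + R^{2} + 6 R$ ($x{\left(R \right)} = \left(R^{2} + 6 R\right) - 40 = -40 + R^{2} + 6 R$)
$\left(f{\left(-9,-1 \right)} + x{\left(\left(-4\right) \left(-4\right) + 6 \right)}\right) \left(-128\right) = \left(9 + \left(-40 + \left(\left(-4\right) \left(-4\right) + 6\right)^{2} + 6 \left(\left(-4\right) \left(-4\right) + 6\right)\right)\right) \left(-128\right) = \left(9 + \left(-40 + \left(16 + 6\right)^{2} + 6 \left(16 + 6\right)\right)\right) \left(-128\right) = \left(9 + \left(-40 + 22^{2} + 6 \cdot 22\right)\right) \left(-128\right) = \left(9 + \left(-40 + 484 + 132\right)\right) \left(-128\right) = \left(9 + 576\right) \left(-128\right) = 585 \left(-128\right) = -74880$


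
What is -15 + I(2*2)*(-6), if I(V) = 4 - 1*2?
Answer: -27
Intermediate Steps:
I(V) = 2 (I(V) = 4 - 2 = 2)
-15 + I(2*2)*(-6) = -15 + 2*(-6) = -15 - 12 = -27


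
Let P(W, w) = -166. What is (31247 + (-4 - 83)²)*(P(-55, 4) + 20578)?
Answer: 792312192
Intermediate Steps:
(31247 + (-4 - 83)²)*(P(-55, 4) + 20578) = (31247 + (-4 - 83)²)*(-166 + 20578) = (31247 + (-87)²)*20412 = (31247 + 7569)*20412 = 38816*20412 = 792312192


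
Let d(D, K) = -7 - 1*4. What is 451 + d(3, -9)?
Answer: 440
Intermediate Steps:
d(D, K) = -11 (d(D, K) = -7 - 4 = -11)
451 + d(3, -9) = 451 - 11 = 440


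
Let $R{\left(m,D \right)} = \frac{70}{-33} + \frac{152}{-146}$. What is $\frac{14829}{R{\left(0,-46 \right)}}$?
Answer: $- \frac{35723061}{7618} \approx -4689.3$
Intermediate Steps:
$R{\left(m,D \right)} = - \frac{7618}{2409}$ ($R{\left(m,D \right)} = 70 \left(- \frac{1}{33}\right) + 152 \left(- \frac{1}{146}\right) = - \frac{70}{33} - \frac{76}{73} = - \frac{7618}{2409}$)
$\frac{14829}{R{\left(0,-46 \right)}} = \frac{14829}{- \frac{7618}{2409}} = 14829 \left(- \frac{2409}{7618}\right) = - \frac{35723061}{7618}$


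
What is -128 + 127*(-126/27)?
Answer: -2162/3 ≈ -720.67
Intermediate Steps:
-128 + 127*(-126/27) = -128 + 127*(-126*1/27) = -128 + 127*(-14/3) = -128 - 1778/3 = -2162/3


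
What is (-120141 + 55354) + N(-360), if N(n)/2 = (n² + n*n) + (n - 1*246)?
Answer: 452401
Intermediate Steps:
N(n) = -492 + 2*n + 4*n² (N(n) = 2*((n² + n*n) + (n - 1*246)) = 2*((n² + n²) + (n - 246)) = 2*(2*n² + (-246 + n)) = 2*(-246 + n + 2*n²) = -492 + 2*n + 4*n²)
(-120141 + 55354) + N(-360) = (-120141 + 55354) + (-492 + 2*(-360) + 4*(-360)²) = -64787 + (-492 - 720 + 4*129600) = -64787 + (-492 - 720 + 518400) = -64787 + 517188 = 452401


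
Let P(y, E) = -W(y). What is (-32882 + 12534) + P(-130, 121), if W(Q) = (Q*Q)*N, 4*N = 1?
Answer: -24573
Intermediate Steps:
N = ¼ (N = (¼)*1 = ¼ ≈ 0.25000)
W(Q) = Q²/4 (W(Q) = (Q*Q)*(¼) = Q²*(¼) = Q²/4)
P(y, E) = -y²/4
(-32882 + 12534) + P(-130, 121) = (-32882 + 12534) - ¼*(-130)² = -20348 - ¼*16900 = -20348 - 4225 = -24573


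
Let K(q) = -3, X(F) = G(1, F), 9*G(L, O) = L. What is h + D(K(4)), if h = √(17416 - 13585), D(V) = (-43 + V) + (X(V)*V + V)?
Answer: -148/3 + √3831 ≈ 12.562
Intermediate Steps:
G(L, O) = L/9
X(F) = ⅑ (X(F) = (⅑)*1 = ⅑)
D(V) = -43 + 19*V/9 (D(V) = (-43 + V) + (V/9 + V) = (-43 + V) + 10*V/9 = -43 + 19*V/9)
h = √3831 ≈ 61.895
h + D(K(4)) = √3831 + (-43 + (19/9)*(-3)) = √3831 + (-43 - 19/3) = √3831 - 148/3 = -148/3 + √3831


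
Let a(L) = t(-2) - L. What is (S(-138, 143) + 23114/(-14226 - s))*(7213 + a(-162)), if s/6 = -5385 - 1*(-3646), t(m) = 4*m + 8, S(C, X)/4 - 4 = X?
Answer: 8136771125/1896 ≈ 4.2915e+6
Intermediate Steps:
S(C, X) = 16 + 4*X
t(m) = 8 + 4*m
s = -10434 (s = 6*(-5385 - 1*(-3646)) = 6*(-5385 + 3646) = 6*(-1739) = -10434)
a(L) = -L (a(L) = (8 + 4*(-2)) - L = (8 - 8) - L = 0 - L = -L)
(S(-138, 143) + 23114/(-14226 - s))*(7213 + a(-162)) = ((16 + 4*143) + 23114/(-14226 - 1*(-10434)))*(7213 - 1*(-162)) = ((16 + 572) + 23114/(-14226 + 10434))*(7213 + 162) = (588 + 23114/(-3792))*7375 = (588 + 23114*(-1/3792))*7375 = (588 - 11557/1896)*7375 = (1103291/1896)*7375 = 8136771125/1896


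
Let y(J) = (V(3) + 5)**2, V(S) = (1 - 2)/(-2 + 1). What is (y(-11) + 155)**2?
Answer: 36481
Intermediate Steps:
V(S) = 1 (V(S) = -1/(-1) = -1*(-1) = 1)
y(J) = 36 (y(J) = (1 + 5)**2 = 6**2 = 36)
(y(-11) + 155)**2 = (36 + 155)**2 = 191**2 = 36481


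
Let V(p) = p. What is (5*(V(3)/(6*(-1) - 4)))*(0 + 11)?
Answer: -33/2 ≈ -16.500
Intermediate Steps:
(5*(V(3)/(6*(-1) - 4)))*(0 + 11) = (5*(3/(6*(-1) - 4)))*(0 + 11) = (5*(3/(-6 - 4)))*11 = (5*(3/(-10)))*11 = (5*(3*(-⅒)))*11 = (5*(-3/10))*11 = -3/2*11 = -33/2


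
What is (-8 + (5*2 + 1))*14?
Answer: 42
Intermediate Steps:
(-8 + (5*2 + 1))*14 = (-8 + (10 + 1))*14 = (-8 + 11)*14 = 3*14 = 42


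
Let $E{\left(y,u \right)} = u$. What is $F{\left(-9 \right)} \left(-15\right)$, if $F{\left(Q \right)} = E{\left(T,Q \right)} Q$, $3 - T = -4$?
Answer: $-1215$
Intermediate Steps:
$T = 7$ ($T = 3 - -4 = 3 + 4 = 7$)
$F{\left(Q \right)} = Q^{2}$ ($F{\left(Q \right)} = Q Q = Q^{2}$)
$F{\left(-9 \right)} \left(-15\right) = \left(-9\right)^{2} \left(-15\right) = 81 \left(-15\right) = -1215$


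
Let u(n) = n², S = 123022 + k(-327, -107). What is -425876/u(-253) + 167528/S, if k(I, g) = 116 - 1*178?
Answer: -473209241/89438030 ≈ -5.2909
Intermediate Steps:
k(I, g) = -62 (k(I, g) = 116 - 178 = -62)
S = 122960 (S = 123022 - 62 = 122960)
-425876/u(-253) + 167528/S = -425876/((-253)²) + 167528/122960 = -425876/64009 + 167528*(1/122960) = -425876*1/64009 + 20941/15370 = -38716/5819 + 20941/15370 = -473209241/89438030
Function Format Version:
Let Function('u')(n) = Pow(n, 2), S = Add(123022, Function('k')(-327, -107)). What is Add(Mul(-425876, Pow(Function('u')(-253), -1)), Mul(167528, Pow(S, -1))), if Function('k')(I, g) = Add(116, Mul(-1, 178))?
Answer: Rational(-473209241, 89438030) ≈ -5.2909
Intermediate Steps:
Function('k')(I, g) = -62 (Function('k')(I, g) = Add(116, -178) = -62)
S = 122960 (S = Add(123022, -62) = 122960)
Add(Mul(-425876, Pow(Function('u')(-253), -1)), Mul(167528, Pow(S, -1))) = Add(Mul(-425876, Pow(Pow(-253, 2), -1)), Mul(167528, Pow(122960, -1))) = Add(Mul(-425876, Pow(64009, -1)), Mul(167528, Rational(1, 122960))) = Add(Mul(-425876, Rational(1, 64009)), Rational(20941, 15370)) = Add(Rational(-38716, 5819), Rational(20941, 15370)) = Rational(-473209241, 89438030)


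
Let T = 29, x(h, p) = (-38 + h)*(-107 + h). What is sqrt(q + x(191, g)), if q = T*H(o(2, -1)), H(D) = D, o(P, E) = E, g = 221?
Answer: sqrt(12823) ≈ 113.24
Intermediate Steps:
x(h, p) = (-107 + h)*(-38 + h)
q = -29 (q = 29*(-1) = -29)
sqrt(q + x(191, g)) = sqrt(-29 + (4066 + 191**2 - 145*191)) = sqrt(-29 + (4066 + 36481 - 27695)) = sqrt(-29 + 12852) = sqrt(12823)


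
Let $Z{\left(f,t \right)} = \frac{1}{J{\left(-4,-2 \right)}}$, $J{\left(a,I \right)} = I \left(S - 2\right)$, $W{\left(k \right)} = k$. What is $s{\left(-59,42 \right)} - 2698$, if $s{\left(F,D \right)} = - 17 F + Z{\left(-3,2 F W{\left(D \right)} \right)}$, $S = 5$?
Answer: $- \frac{10171}{6} \approx -1695.2$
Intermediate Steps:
$J{\left(a,I \right)} = 3 I$ ($J{\left(a,I \right)} = I \left(5 - 2\right) = I 3 = 3 I$)
$Z{\left(f,t \right)} = - \frac{1}{6}$ ($Z{\left(f,t \right)} = \frac{1}{3 \left(-2\right)} = \frac{1}{-6} = - \frac{1}{6}$)
$s{\left(F,D \right)} = - \frac{1}{6} - 17 F$ ($s{\left(F,D \right)} = - 17 F - \frac{1}{6} = - \frac{1}{6} - 17 F$)
$s{\left(-59,42 \right)} - 2698 = \left(- \frac{1}{6} - -1003\right) - 2698 = \left(- \frac{1}{6} + 1003\right) - 2698 = \frac{6017}{6} - 2698 = - \frac{10171}{6}$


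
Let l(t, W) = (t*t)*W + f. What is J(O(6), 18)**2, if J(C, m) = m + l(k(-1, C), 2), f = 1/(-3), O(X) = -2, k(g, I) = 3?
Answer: 11449/9 ≈ 1272.1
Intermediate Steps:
f = -1/3 (f = 1*(-1/3) = -1/3 ≈ -0.33333)
l(t, W) = -1/3 + W*t**2 (l(t, W) = (t*t)*W - 1/3 = t**2*W - 1/3 = W*t**2 - 1/3 = -1/3 + W*t**2)
J(C, m) = 53/3 + m (J(C, m) = m + (-1/3 + 2*3**2) = m + (-1/3 + 2*9) = m + (-1/3 + 18) = m + 53/3 = 53/3 + m)
J(O(6), 18)**2 = (53/3 + 18)**2 = (107/3)**2 = 11449/9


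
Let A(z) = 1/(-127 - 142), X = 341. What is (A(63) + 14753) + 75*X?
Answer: 10848231/269 ≈ 40328.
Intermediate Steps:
A(z) = -1/269 (A(z) = 1/(-269) = -1/269)
(A(63) + 14753) + 75*X = (-1/269 + 14753) + 75*341 = 3968556/269 + 25575 = 10848231/269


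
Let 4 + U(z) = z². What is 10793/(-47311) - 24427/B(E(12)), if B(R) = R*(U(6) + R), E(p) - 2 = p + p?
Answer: -90149357/5488076 ≈ -16.426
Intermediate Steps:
U(z) = -4 + z²
E(p) = 2 + 2*p (E(p) = 2 + (p + p) = 2 + 2*p)
B(R) = R*(32 + R) (B(R) = R*((-4 + 6²) + R) = R*((-4 + 36) + R) = R*(32 + R))
10793/(-47311) - 24427/B(E(12)) = 10793/(-47311) - 24427*1/((2 + 2*12)*(32 + (2 + 2*12))) = 10793*(-1/47311) - 24427*1/((2 + 24)*(32 + (2 + 24))) = -10793/47311 - 24427*1/(26*(32 + 26)) = -10793/47311 - 24427/(26*58) = -10793/47311 - 24427/1508 = -10793/47311 - 24427*1/1508 = -10793/47311 - 1879/116 = -90149357/5488076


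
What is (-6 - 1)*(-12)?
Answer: 84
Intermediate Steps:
(-6 - 1)*(-12) = -7*(-12) = 84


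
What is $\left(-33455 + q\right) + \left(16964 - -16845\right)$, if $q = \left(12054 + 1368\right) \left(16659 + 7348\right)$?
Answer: $322222308$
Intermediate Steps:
$q = 322221954$ ($q = 13422 \cdot 24007 = 322221954$)
$\left(-33455 + q\right) + \left(16964 - -16845\right) = \left(-33455 + 322221954\right) + \left(16964 - -16845\right) = 322188499 + \left(16964 + 16845\right) = 322188499 + 33809 = 322222308$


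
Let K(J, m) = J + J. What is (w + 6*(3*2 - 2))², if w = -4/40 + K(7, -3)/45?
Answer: 4748041/8100 ≈ 586.18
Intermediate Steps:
K(J, m) = 2*J
w = 19/90 (w = -4/40 + (2*7)/45 = -4*1/40 + 14*(1/45) = -⅒ + 14/45 = 19/90 ≈ 0.21111)
(w + 6*(3*2 - 2))² = (19/90 + 6*(3*2 - 2))² = (19/90 + 6*(6 - 2))² = (19/90 + 6*4)² = (19/90 + 24)² = (2179/90)² = 4748041/8100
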